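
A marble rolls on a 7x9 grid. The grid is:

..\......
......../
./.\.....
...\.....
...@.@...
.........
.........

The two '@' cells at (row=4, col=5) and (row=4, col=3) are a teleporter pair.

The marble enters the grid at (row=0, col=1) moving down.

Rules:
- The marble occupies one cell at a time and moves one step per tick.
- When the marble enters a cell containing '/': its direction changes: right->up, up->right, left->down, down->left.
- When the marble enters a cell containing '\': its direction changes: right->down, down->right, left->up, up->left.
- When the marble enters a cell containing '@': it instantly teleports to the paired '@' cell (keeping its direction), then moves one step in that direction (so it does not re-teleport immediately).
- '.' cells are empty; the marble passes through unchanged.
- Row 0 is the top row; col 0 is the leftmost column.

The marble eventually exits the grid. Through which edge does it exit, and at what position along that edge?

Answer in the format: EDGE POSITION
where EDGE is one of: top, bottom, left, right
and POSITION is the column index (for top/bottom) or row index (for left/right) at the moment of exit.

Answer: left 2

Derivation:
Step 1: enter (0,1), '.' pass, move down to (1,1)
Step 2: enter (1,1), '.' pass, move down to (2,1)
Step 3: enter (2,1), '/' deflects down->left, move left to (2,0)
Step 4: enter (2,0), '.' pass, move left to (2,-1)
Step 5: at (2,-1) — EXIT via left edge, pos 2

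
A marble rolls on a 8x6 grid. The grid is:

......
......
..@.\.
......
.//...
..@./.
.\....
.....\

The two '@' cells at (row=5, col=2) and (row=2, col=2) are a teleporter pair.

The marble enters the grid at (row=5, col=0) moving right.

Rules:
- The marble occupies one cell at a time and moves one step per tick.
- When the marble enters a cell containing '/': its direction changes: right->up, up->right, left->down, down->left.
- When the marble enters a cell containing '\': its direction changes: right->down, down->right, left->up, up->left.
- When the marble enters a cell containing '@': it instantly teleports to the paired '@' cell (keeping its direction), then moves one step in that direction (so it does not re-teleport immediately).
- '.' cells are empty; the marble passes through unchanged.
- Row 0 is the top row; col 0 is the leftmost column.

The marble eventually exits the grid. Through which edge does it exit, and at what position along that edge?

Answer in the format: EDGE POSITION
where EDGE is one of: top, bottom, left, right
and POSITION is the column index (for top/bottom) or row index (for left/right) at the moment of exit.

Step 1: enter (5,0), '.' pass, move right to (5,1)
Step 2: enter (5,1), '.' pass, move right to (5,2)
Step 3: enter (5,2), '@' teleport (5,2)->(2,2), also enter (2,2), move right to (2,3)
Step 4: enter (2,3), '.' pass, move right to (2,4)
Step 5: enter (2,4), '\' deflects right->down, move down to (3,4)
Step 6: enter (3,4), '.' pass, move down to (4,4)
Step 7: enter (4,4), '.' pass, move down to (5,4)
Step 8: enter (5,4), '/' deflects down->left, move left to (5,3)
Step 9: enter (5,3), '.' pass, move left to (5,2)
Step 10: enter (5,2), '@' teleport (5,2)->(2,2), also enter (2,2), move left to (2,1)
Step 11: enter (2,1), '.' pass, move left to (2,0)
Step 12: enter (2,0), '.' pass, move left to (2,-1)
Step 13: at (2,-1) — EXIT via left edge, pos 2

Answer: left 2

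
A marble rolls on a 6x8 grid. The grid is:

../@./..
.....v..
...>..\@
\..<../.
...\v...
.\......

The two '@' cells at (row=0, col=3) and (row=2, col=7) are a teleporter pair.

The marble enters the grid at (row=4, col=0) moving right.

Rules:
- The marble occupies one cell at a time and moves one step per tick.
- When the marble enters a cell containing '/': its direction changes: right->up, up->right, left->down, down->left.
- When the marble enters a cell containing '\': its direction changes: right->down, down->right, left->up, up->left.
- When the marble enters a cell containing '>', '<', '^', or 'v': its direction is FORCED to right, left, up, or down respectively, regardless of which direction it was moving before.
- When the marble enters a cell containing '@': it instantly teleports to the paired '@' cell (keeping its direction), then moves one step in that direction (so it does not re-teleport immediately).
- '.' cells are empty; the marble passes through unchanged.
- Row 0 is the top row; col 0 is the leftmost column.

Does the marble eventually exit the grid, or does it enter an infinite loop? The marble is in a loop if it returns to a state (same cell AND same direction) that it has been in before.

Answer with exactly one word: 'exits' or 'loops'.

Answer: exits

Derivation:
Step 1: enter (4,0), '.' pass, move right to (4,1)
Step 2: enter (4,1), '.' pass, move right to (4,2)
Step 3: enter (4,2), '.' pass, move right to (4,3)
Step 4: enter (4,3), '\' deflects right->down, move down to (5,3)
Step 5: enter (5,3), '.' pass, move down to (6,3)
Step 6: at (6,3) — EXIT via bottom edge, pos 3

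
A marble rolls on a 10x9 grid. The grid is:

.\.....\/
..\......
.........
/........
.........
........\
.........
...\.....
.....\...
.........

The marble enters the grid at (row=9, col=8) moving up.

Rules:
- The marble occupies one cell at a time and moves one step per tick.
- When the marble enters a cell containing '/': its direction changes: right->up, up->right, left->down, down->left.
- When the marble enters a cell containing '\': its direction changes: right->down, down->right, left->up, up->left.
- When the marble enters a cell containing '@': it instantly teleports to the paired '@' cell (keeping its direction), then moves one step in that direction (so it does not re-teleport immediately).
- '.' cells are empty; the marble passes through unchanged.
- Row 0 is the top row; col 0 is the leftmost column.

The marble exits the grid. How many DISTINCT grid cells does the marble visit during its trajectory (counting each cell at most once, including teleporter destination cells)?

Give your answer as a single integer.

Step 1: enter (9,8), '.' pass, move up to (8,8)
Step 2: enter (8,8), '.' pass, move up to (7,8)
Step 3: enter (7,8), '.' pass, move up to (6,8)
Step 4: enter (6,8), '.' pass, move up to (5,8)
Step 5: enter (5,8), '\' deflects up->left, move left to (5,7)
Step 6: enter (5,7), '.' pass, move left to (5,6)
Step 7: enter (5,6), '.' pass, move left to (5,5)
Step 8: enter (5,5), '.' pass, move left to (5,4)
Step 9: enter (5,4), '.' pass, move left to (5,3)
Step 10: enter (5,3), '.' pass, move left to (5,2)
Step 11: enter (5,2), '.' pass, move left to (5,1)
Step 12: enter (5,1), '.' pass, move left to (5,0)
Step 13: enter (5,0), '.' pass, move left to (5,-1)
Step 14: at (5,-1) — EXIT via left edge, pos 5
Distinct cells visited: 13 (path length 13)

Answer: 13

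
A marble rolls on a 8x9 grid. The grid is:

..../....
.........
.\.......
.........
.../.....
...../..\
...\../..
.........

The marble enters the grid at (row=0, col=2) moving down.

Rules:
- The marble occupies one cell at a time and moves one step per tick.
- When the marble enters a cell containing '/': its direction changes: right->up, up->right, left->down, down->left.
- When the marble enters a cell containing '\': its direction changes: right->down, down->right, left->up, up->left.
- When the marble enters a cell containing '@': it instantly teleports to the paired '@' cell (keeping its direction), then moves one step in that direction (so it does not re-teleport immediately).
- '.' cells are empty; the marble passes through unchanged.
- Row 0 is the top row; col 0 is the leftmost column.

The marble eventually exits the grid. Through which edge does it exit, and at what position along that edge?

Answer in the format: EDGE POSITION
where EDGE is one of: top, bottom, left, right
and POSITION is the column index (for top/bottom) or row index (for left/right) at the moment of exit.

Step 1: enter (0,2), '.' pass, move down to (1,2)
Step 2: enter (1,2), '.' pass, move down to (2,2)
Step 3: enter (2,2), '.' pass, move down to (3,2)
Step 4: enter (3,2), '.' pass, move down to (4,2)
Step 5: enter (4,2), '.' pass, move down to (5,2)
Step 6: enter (5,2), '.' pass, move down to (6,2)
Step 7: enter (6,2), '.' pass, move down to (7,2)
Step 8: enter (7,2), '.' pass, move down to (8,2)
Step 9: at (8,2) — EXIT via bottom edge, pos 2

Answer: bottom 2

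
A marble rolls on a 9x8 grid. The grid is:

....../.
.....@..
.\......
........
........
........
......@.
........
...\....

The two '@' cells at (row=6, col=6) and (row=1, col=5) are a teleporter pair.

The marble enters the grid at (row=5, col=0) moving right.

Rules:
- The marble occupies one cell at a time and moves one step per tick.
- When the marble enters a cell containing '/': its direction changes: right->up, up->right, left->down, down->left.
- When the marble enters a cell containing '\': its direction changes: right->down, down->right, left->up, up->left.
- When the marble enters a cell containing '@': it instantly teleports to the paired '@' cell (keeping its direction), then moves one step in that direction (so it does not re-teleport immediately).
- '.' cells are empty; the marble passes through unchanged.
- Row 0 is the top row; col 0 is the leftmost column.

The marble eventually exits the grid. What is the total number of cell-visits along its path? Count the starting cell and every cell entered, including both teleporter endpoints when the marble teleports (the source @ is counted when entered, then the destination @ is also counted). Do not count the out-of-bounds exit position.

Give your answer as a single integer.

Answer: 8

Derivation:
Step 1: enter (5,0), '.' pass, move right to (5,1)
Step 2: enter (5,1), '.' pass, move right to (5,2)
Step 3: enter (5,2), '.' pass, move right to (5,3)
Step 4: enter (5,3), '.' pass, move right to (5,4)
Step 5: enter (5,4), '.' pass, move right to (5,5)
Step 6: enter (5,5), '.' pass, move right to (5,6)
Step 7: enter (5,6), '.' pass, move right to (5,7)
Step 8: enter (5,7), '.' pass, move right to (5,8)
Step 9: at (5,8) — EXIT via right edge, pos 5
Path length (cell visits): 8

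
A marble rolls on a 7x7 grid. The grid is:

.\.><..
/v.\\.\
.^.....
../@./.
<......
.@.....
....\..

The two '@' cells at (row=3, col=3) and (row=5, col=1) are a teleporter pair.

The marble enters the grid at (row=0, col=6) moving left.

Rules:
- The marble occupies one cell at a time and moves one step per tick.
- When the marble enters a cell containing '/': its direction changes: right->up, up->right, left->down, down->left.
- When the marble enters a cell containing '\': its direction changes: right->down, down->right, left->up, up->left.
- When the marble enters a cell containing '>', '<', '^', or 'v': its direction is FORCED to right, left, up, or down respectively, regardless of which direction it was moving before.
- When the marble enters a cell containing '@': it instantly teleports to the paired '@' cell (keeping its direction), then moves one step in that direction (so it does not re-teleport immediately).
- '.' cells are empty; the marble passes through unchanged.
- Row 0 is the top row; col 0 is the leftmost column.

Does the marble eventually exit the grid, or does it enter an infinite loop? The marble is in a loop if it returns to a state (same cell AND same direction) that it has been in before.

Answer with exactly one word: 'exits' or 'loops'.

Answer: loops

Derivation:
Step 1: enter (0,6), '.' pass, move left to (0,5)
Step 2: enter (0,5), '.' pass, move left to (0,4)
Step 3: enter (0,4), '<' forces left->left, move left to (0,3)
Step 4: enter (0,3), '>' forces left->right, move right to (0,4)
Step 5: enter (0,4), '<' forces right->left, move left to (0,3)
Step 6: at (0,3) dir=left — LOOP DETECTED (seen before)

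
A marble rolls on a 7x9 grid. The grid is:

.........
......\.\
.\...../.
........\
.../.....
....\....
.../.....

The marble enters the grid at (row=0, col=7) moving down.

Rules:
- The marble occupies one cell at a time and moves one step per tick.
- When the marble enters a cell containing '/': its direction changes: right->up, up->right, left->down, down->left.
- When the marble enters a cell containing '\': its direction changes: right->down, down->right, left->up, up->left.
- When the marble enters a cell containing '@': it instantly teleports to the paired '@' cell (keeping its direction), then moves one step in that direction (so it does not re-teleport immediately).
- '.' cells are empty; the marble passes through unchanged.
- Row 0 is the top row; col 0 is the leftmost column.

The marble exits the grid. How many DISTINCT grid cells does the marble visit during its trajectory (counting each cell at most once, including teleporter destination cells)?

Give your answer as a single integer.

Step 1: enter (0,7), '.' pass, move down to (1,7)
Step 2: enter (1,7), '.' pass, move down to (2,7)
Step 3: enter (2,7), '/' deflects down->left, move left to (2,6)
Step 4: enter (2,6), '.' pass, move left to (2,5)
Step 5: enter (2,5), '.' pass, move left to (2,4)
Step 6: enter (2,4), '.' pass, move left to (2,3)
Step 7: enter (2,3), '.' pass, move left to (2,2)
Step 8: enter (2,2), '.' pass, move left to (2,1)
Step 9: enter (2,1), '\' deflects left->up, move up to (1,1)
Step 10: enter (1,1), '.' pass, move up to (0,1)
Step 11: enter (0,1), '.' pass, move up to (-1,1)
Step 12: at (-1,1) — EXIT via top edge, pos 1
Distinct cells visited: 11 (path length 11)

Answer: 11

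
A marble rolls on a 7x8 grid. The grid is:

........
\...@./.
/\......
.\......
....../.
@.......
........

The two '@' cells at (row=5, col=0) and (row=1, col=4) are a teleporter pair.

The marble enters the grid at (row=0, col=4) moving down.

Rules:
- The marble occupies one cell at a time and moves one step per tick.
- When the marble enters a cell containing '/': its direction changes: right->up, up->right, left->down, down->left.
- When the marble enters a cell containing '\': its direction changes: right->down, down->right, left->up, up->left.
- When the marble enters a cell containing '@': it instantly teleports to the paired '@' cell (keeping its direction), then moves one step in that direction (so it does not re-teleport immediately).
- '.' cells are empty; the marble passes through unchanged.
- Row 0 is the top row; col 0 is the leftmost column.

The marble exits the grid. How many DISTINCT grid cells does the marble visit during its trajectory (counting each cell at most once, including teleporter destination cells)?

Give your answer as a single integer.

Answer: 4

Derivation:
Step 1: enter (0,4), '.' pass, move down to (1,4)
Step 2: enter (1,4), '@' teleport (1,4)->(5,0), also enter (5,0), move down to (6,0)
Step 3: enter (6,0), '.' pass, move down to (7,0)
Step 4: at (7,0) — EXIT via bottom edge, pos 0
Distinct cells visited: 4 (path length 4)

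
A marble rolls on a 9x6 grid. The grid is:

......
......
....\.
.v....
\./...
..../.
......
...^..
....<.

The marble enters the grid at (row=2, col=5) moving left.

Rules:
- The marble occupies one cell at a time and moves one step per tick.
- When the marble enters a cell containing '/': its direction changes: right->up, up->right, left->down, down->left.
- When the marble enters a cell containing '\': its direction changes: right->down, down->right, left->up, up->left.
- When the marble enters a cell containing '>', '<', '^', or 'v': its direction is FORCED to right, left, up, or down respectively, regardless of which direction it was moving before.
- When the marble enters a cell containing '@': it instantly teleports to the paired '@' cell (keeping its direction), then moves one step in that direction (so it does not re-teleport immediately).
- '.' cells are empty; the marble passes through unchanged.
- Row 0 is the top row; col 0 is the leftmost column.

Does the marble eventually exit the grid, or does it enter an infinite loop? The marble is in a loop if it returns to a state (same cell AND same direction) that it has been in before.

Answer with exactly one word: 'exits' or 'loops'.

Step 1: enter (2,5), '.' pass, move left to (2,4)
Step 2: enter (2,4), '\' deflects left->up, move up to (1,4)
Step 3: enter (1,4), '.' pass, move up to (0,4)
Step 4: enter (0,4), '.' pass, move up to (-1,4)
Step 5: at (-1,4) — EXIT via top edge, pos 4

Answer: exits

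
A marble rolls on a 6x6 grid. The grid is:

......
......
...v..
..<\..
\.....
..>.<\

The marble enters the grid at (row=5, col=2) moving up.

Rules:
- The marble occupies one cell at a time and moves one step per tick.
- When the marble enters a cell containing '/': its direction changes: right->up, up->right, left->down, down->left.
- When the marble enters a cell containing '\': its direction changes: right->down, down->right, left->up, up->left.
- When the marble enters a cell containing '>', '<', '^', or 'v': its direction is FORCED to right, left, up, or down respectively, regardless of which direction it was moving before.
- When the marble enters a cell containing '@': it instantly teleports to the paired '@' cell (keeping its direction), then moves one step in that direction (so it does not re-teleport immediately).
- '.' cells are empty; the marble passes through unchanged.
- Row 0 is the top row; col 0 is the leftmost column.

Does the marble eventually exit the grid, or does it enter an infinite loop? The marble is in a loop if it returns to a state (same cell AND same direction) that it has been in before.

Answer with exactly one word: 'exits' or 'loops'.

Answer: loops

Derivation:
Step 1: enter (5,2), '>' forces up->right, move right to (5,3)
Step 2: enter (5,3), '.' pass, move right to (5,4)
Step 3: enter (5,4), '<' forces right->left, move left to (5,3)
Step 4: enter (5,3), '.' pass, move left to (5,2)
Step 5: enter (5,2), '>' forces left->right, move right to (5,3)
Step 6: at (5,3) dir=right — LOOP DETECTED (seen before)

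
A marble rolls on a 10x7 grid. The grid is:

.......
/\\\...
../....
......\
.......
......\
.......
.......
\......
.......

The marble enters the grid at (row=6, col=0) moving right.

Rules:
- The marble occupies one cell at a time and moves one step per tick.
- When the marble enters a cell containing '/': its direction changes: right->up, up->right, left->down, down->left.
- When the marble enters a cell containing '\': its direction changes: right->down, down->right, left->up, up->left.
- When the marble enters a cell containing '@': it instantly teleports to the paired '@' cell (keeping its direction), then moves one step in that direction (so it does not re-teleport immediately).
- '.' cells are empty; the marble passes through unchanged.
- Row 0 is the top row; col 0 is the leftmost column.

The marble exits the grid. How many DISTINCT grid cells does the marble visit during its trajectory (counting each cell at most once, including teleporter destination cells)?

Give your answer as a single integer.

Answer: 7

Derivation:
Step 1: enter (6,0), '.' pass, move right to (6,1)
Step 2: enter (6,1), '.' pass, move right to (6,2)
Step 3: enter (6,2), '.' pass, move right to (6,3)
Step 4: enter (6,3), '.' pass, move right to (6,4)
Step 5: enter (6,4), '.' pass, move right to (6,5)
Step 6: enter (6,5), '.' pass, move right to (6,6)
Step 7: enter (6,6), '.' pass, move right to (6,7)
Step 8: at (6,7) — EXIT via right edge, pos 6
Distinct cells visited: 7 (path length 7)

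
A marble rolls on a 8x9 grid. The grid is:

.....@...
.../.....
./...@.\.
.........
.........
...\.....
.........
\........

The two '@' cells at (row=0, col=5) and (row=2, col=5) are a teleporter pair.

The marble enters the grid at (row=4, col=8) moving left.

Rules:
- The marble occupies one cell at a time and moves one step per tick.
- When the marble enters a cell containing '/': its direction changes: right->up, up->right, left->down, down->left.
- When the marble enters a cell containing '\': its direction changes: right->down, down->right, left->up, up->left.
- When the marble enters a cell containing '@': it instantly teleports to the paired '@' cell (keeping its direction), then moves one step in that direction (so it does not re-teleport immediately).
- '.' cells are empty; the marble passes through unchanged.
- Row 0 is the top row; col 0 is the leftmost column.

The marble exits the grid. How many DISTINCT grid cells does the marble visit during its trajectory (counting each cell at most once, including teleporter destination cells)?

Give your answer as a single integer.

Answer: 9

Derivation:
Step 1: enter (4,8), '.' pass, move left to (4,7)
Step 2: enter (4,7), '.' pass, move left to (4,6)
Step 3: enter (4,6), '.' pass, move left to (4,5)
Step 4: enter (4,5), '.' pass, move left to (4,4)
Step 5: enter (4,4), '.' pass, move left to (4,3)
Step 6: enter (4,3), '.' pass, move left to (4,2)
Step 7: enter (4,2), '.' pass, move left to (4,1)
Step 8: enter (4,1), '.' pass, move left to (4,0)
Step 9: enter (4,0), '.' pass, move left to (4,-1)
Step 10: at (4,-1) — EXIT via left edge, pos 4
Distinct cells visited: 9 (path length 9)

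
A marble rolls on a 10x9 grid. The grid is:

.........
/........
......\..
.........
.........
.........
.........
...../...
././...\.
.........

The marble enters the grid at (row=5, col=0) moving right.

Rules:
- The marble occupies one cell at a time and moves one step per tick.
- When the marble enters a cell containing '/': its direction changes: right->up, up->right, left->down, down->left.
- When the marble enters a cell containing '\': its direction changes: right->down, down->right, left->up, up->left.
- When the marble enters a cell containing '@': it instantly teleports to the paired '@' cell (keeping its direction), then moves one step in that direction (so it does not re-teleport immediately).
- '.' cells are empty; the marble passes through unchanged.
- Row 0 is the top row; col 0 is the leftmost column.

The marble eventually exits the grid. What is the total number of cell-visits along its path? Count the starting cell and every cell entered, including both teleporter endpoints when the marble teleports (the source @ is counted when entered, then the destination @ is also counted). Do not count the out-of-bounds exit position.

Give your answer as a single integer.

Step 1: enter (5,0), '.' pass, move right to (5,1)
Step 2: enter (5,1), '.' pass, move right to (5,2)
Step 3: enter (5,2), '.' pass, move right to (5,3)
Step 4: enter (5,3), '.' pass, move right to (5,4)
Step 5: enter (5,4), '.' pass, move right to (5,5)
Step 6: enter (5,5), '.' pass, move right to (5,6)
Step 7: enter (5,6), '.' pass, move right to (5,7)
Step 8: enter (5,7), '.' pass, move right to (5,8)
Step 9: enter (5,8), '.' pass, move right to (5,9)
Step 10: at (5,9) — EXIT via right edge, pos 5
Path length (cell visits): 9

Answer: 9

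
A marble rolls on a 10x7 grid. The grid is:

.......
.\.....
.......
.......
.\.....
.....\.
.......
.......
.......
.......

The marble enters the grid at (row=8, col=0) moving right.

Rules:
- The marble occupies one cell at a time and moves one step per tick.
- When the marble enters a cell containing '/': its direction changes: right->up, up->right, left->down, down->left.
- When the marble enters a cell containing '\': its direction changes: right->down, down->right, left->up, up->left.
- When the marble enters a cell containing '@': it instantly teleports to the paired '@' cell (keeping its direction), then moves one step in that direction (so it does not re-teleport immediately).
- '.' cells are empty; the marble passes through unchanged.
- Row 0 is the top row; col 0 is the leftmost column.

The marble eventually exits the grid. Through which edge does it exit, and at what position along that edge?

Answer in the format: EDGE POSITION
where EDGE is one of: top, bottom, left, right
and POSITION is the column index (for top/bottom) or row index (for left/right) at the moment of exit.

Step 1: enter (8,0), '.' pass, move right to (8,1)
Step 2: enter (8,1), '.' pass, move right to (8,2)
Step 3: enter (8,2), '.' pass, move right to (8,3)
Step 4: enter (8,3), '.' pass, move right to (8,4)
Step 5: enter (8,4), '.' pass, move right to (8,5)
Step 6: enter (8,5), '.' pass, move right to (8,6)
Step 7: enter (8,6), '.' pass, move right to (8,7)
Step 8: at (8,7) — EXIT via right edge, pos 8

Answer: right 8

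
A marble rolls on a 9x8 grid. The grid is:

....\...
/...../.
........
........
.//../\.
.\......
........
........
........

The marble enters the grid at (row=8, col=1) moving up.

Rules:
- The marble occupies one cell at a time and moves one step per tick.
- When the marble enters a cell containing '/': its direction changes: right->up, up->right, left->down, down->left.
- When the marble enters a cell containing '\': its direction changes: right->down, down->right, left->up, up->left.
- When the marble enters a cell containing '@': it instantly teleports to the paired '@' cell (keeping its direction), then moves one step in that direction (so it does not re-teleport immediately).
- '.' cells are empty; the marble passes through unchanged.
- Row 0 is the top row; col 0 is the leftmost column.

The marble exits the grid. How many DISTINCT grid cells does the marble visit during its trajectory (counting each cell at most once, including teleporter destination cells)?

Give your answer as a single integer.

Step 1: enter (8,1), '.' pass, move up to (7,1)
Step 2: enter (7,1), '.' pass, move up to (6,1)
Step 3: enter (6,1), '.' pass, move up to (5,1)
Step 4: enter (5,1), '\' deflects up->left, move left to (5,0)
Step 5: enter (5,0), '.' pass, move left to (5,-1)
Step 6: at (5,-1) — EXIT via left edge, pos 5
Distinct cells visited: 5 (path length 5)

Answer: 5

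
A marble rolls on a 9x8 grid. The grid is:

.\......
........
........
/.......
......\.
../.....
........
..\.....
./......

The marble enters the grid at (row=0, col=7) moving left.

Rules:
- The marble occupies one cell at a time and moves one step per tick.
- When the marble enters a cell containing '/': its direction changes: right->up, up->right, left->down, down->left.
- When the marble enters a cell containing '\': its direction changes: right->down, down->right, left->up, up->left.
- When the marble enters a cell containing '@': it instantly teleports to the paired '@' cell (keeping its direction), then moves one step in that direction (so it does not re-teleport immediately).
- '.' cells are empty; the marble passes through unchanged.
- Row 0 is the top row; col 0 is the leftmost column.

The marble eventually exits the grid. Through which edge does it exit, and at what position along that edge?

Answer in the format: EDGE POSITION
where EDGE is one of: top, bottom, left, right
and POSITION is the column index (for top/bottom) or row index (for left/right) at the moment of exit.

Answer: top 1

Derivation:
Step 1: enter (0,7), '.' pass, move left to (0,6)
Step 2: enter (0,6), '.' pass, move left to (0,5)
Step 3: enter (0,5), '.' pass, move left to (0,4)
Step 4: enter (0,4), '.' pass, move left to (0,3)
Step 5: enter (0,3), '.' pass, move left to (0,2)
Step 6: enter (0,2), '.' pass, move left to (0,1)
Step 7: enter (0,1), '\' deflects left->up, move up to (-1,1)
Step 8: at (-1,1) — EXIT via top edge, pos 1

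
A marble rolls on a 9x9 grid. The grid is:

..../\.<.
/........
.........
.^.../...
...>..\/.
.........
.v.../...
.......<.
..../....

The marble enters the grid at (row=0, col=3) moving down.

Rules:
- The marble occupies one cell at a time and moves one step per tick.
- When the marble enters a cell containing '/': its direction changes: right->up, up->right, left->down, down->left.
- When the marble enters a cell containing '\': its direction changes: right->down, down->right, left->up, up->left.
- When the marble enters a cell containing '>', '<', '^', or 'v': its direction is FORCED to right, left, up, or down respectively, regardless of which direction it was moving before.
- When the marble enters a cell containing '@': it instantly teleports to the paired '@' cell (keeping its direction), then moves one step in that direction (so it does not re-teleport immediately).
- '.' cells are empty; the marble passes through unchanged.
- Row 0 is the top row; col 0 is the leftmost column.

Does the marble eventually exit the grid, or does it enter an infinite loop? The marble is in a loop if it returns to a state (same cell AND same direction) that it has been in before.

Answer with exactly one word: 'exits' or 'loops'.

Answer: exits

Derivation:
Step 1: enter (0,3), '.' pass, move down to (1,3)
Step 2: enter (1,3), '.' pass, move down to (2,3)
Step 3: enter (2,3), '.' pass, move down to (3,3)
Step 4: enter (3,3), '.' pass, move down to (4,3)
Step 5: enter (4,3), '>' forces down->right, move right to (4,4)
Step 6: enter (4,4), '.' pass, move right to (4,5)
Step 7: enter (4,5), '.' pass, move right to (4,6)
Step 8: enter (4,6), '\' deflects right->down, move down to (5,6)
Step 9: enter (5,6), '.' pass, move down to (6,6)
Step 10: enter (6,6), '.' pass, move down to (7,6)
Step 11: enter (7,6), '.' pass, move down to (8,6)
Step 12: enter (8,6), '.' pass, move down to (9,6)
Step 13: at (9,6) — EXIT via bottom edge, pos 6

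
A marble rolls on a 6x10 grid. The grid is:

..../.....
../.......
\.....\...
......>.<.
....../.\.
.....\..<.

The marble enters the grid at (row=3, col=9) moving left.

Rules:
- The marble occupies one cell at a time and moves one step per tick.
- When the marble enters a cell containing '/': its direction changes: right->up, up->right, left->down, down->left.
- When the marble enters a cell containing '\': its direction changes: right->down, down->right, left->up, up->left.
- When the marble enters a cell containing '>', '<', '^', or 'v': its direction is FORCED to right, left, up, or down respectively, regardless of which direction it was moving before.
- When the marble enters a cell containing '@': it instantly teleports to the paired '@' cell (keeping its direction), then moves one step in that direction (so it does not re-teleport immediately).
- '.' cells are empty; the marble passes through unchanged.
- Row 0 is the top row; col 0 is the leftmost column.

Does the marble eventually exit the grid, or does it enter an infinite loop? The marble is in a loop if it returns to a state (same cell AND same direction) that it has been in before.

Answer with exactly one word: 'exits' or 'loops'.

Answer: loops

Derivation:
Step 1: enter (3,9), '.' pass, move left to (3,8)
Step 2: enter (3,8), '<' forces left->left, move left to (3,7)
Step 3: enter (3,7), '.' pass, move left to (3,6)
Step 4: enter (3,6), '>' forces left->right, move right to (3,7)
Step 5: enter (3,7), '.' pass, move right to (3,8)
Step 6: enter (3,8), '<' forces right->left, move left to (3,7)
Step 7: at (3,7) dir=left — LOOP DETECTED (seen before)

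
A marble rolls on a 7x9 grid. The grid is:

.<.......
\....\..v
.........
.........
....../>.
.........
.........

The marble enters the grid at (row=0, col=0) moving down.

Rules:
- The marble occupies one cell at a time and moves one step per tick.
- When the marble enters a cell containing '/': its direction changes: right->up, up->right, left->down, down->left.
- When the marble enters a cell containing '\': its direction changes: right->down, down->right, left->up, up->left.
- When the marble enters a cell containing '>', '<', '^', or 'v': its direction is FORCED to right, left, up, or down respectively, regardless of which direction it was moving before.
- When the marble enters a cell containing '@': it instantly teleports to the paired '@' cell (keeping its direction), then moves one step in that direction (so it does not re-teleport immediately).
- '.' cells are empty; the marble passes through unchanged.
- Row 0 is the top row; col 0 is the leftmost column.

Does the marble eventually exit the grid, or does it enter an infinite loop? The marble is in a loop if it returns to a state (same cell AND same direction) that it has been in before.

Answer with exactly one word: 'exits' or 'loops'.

Answer: exits

Derivation:
Step 1: enter (0,0), '.' pass, move down to (1,0)
Step 2: enter (1,0), '\' deflects down->right, move right to (1,1)
Step 3: enter (1,1), '.' pass, move right to (1,2)
Step 4: enter (1,2), '.' pass, move right to (1,3)
Step 5: enter (1,3), '.' pass, move right to (1,4)
Step 6: enter (1,4), '.' pass, move right to (1,5)
Step 7: enter (1,5), '\' deflects right->down, move down to (2,5)
Step 8: enter (2,5), '.' pass, move down to (3,5)
Step 9: enter (3,5), '.' pass, move down to (4,5)
Step 10: enter (4,5), '.' pass, move down to (5,5)
Step 11: enter (5,5), '.' pass, move down to (6,5)
Step 12: enter (6,5), '.' pass, move down to (7,5)
Step 13: at (7,5) — EXIT via bottom edge, pos 5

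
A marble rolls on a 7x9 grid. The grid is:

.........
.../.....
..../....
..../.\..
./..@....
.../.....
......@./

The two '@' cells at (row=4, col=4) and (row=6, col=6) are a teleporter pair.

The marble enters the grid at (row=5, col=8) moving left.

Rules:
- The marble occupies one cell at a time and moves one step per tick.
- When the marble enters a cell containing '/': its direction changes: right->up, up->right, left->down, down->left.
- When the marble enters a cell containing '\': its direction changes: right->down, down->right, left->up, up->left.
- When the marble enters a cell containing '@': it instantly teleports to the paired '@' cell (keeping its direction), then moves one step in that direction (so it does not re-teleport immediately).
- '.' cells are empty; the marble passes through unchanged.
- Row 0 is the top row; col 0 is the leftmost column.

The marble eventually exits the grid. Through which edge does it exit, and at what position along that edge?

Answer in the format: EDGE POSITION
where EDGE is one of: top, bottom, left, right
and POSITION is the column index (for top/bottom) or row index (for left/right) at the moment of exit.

Answer: bottom 3

Derivation:
Step 1: enter (5,8), '.' pass, move left to (5,7)
Step 2: enter (5,7), '.' pass, move left to (5,6)
Step 3: enter (5,6), '.' pass, move left to (5,5)
Step 4: enter (5,5), '.' pass, move left to (5,4)
Step 5: enter (5,4), '.' pass, move left to (5,3)
Step 6: enter (5,3), '/' deflects left->down, move down to (6,3)
Step 7: enter (6,3), '.' pass, move down to (7,3)
Step 8: at (7,3) — EXIT via bottom edge, pos 3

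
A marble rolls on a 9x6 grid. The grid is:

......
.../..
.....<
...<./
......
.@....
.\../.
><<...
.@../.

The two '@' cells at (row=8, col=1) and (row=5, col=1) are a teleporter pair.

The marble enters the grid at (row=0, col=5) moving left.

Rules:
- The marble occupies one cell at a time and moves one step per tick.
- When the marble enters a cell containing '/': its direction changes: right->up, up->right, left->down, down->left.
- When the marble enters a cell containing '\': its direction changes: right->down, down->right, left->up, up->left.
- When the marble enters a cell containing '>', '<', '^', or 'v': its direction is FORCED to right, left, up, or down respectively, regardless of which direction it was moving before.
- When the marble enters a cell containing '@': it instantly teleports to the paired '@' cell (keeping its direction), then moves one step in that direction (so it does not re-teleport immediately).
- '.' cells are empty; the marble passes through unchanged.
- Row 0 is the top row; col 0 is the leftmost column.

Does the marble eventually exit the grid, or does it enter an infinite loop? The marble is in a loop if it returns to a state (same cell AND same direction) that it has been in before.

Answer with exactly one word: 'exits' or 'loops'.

Answer: exits

Derivation:
Step 1: enter (0,5), '.' pass, move left to (0,4)
Step 2: enter (0,4), '.' pass, move left to (0,3)
Step 3: enter (0,3), '.' pass, move left to (0,2)
Step 4: enter (0,2), '.' pass, move left to (0,1)
Step 5: enter (0,1), '.' pass, move left to (0,0)
Step 6: enter (0,0), '.' pass, move left to (0,-1)
Step 7: at (0,-1) — EXIT via left edge, pos 0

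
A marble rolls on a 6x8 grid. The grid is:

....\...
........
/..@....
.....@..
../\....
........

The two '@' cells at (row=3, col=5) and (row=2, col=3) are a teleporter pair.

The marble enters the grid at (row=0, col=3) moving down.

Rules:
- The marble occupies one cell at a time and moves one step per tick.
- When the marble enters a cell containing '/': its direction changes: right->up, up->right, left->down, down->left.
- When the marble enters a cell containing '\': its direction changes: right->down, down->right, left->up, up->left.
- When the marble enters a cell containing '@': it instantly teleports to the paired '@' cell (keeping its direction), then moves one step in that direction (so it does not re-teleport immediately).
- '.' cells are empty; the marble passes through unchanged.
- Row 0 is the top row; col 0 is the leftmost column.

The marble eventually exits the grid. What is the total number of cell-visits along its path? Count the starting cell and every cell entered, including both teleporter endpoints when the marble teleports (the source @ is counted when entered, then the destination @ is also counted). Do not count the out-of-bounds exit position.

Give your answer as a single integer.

Step 1: enter (0,3), '.' pass, move down to (1,3)
Step 2: enter (1,3), '.' pass, move down to (2,3)
Step 3: enter (2,3), '@' teleport (2,3)->(3,5), also enter (3,5), move down to (4,5)
Step 4: enter (4,5), '.' pass, move down to (5,5)
Step 5: enter (5,5), '.' pass, move down to (6,5)
Step 6: at (6,5) — EXIT via bottom edge, pos 5
Path length (cell visits): 6

Answer: 6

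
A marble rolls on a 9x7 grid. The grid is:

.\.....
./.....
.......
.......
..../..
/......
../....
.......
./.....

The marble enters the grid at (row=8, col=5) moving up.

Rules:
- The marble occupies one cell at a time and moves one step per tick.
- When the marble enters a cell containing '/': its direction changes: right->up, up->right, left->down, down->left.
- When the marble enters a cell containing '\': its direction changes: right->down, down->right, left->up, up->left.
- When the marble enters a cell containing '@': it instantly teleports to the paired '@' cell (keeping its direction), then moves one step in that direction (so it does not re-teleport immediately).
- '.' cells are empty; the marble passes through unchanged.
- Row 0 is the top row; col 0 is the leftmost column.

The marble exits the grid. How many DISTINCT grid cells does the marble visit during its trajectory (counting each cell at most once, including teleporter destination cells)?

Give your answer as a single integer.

Answer: 9

Derivation:
Step 1: enter (8,5), '.' pass, move up to (7,5)
Step 2: enter (7,5), '.' pass, move up to (6,5)
Step 3: enter (6,5), '.' pass, move up to (5,5)
Step 4: enter (5,5), '.' pass, move up to (4,5)
Step 5: enter (4,5), '.' pass, move up to (3,5)
Step 6: enter (3,5), '.' pass, move up to (2,5)
Step 7: enter (2,5), '.' pass, move up to (1,5)
Step 8: enter (1,5), '.' pass, move up to (0,5)
Step 9: enter (0,5), '.' pass, move up to (-1,5)
Step 10: at (-1,5) — EXIT via top edge, pos 5
Distinct cells visited: 9 (path length 9)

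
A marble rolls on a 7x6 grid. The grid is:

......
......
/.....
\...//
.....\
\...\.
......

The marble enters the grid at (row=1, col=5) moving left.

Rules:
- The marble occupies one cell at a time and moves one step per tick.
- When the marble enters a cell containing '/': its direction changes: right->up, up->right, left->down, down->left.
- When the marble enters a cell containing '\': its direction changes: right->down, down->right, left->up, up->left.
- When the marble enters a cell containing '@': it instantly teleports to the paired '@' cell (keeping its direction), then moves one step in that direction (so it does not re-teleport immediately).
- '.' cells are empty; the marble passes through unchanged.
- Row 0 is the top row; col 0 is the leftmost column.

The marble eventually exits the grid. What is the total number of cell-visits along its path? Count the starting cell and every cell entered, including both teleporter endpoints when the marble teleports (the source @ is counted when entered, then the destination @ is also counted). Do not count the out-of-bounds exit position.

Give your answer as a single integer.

Step 1: enter (1,5), '.' pass, move left to (1,4)
Step 2: enter (1,4), '.' pass, move left to (1,3)
Step 3: enter (1,3), '.' pass, move left to (1,2)
Step 4: enter (1,2), '.' pass, move left to (1,1)
Step 5: enter (1,1), '.' pass, move left to (1,0)
Step 6: enter (1,0), '.' pass, move left to (1,-1)
Step 7: at (1,-1) — EXIT via left edge, pos 1
Path length (cell visits): 6

Answer: 6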